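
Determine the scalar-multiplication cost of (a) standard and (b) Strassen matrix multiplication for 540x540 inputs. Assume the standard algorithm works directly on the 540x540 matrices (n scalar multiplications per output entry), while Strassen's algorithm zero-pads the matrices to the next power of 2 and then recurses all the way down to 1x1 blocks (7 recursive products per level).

Matrix multiplication for 540x540 matrices:

Strassen's algorithm requires power-of-2 dimensions. Pad 540x540 to 1024x1024 (next power of 2).

Standard algorithm: 540^3 = 157464000 multiplications
Strassen's algorithm: 7^(log2(1024)) = 7^10 = 282475249 multiplications
Difference: 157464000 - 282475249 = -125011249 (Strassen uses MORE here due to padding overhead — for small or just-over-power-of-2 n, padding can outweigh the per-level savings)

Standard: 157464000 multiplications (540^3). Strassen: 282475249 multiplications (7^10, after padding to 1024x1024). Strassen reduces 8 recursive multiplications to 7 at each level.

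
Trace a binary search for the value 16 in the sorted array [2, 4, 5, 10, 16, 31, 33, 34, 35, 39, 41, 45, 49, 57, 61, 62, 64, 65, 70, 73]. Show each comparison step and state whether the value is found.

Binary search for 16 in [2, 4, 5, 10, 16, 31, 33, 34, 35, 39, 41, 45, 49, 57, 61, 62, 64, 65, 70, 73]:

lo=0, hi=19, mid=9, arr[mid]=39 -> 39 > 16, search left half
lo=0, hi=8, mid=4, arr[mid]=16 -> Found target at index 4!

Binary search finds 16 at index 4 after 2 comparisons. The search repeatedly halves the search space by comparing with the middle element.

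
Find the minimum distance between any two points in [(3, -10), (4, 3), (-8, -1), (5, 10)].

Computing all pairwise distances among 4 points:

d((3, -10), (4, 3)) = 13.0384
d((3, -10), (-8, -1)) = 14.2127
d((3, -10), (5, 10)) = 20.0998
d((4, 3), (-8, -1)) = 12.6491
d((4, 3), (5, 10)) = 7.0711 <-- minimum
d((-8, -1), (5, 10)) = 17.0294

Closest pair: (4, 3) and (5, 10) with distance 7.0711

The closest pair is (4, 3) and (5, 10) with Euclidean distance 7.0711. For 4 points, brute-force pairwise comparison is shown above. For large n, the divide-and-conquer algorithm (sort by x, recurse on halves, check the dividing strip) achieves O(n log n).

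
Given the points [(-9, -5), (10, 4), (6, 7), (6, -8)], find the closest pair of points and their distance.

Computing all pairwise distances among 4 points:

d((-9, -5), (10, 4)) = 21.0238
d((-9, -5), (6, 7)) = 19.2094
d((-9, -5), (6, -8)) = 15.2971
d((10, 4), (6, 7)) = 5.0 <-- minimum
d((10, 4), (6, -8)) = 12.6491
d((6, 7), (6, -8)) = 15.0

Closest pair: (10, 4) and (6, 7) with distance 5.0

The closest pair is (10, 4) and (6, 7) with Euclidean distance 5.0. For 4 points, brute-force pairwise comparison is shown above. For large n, the divide-and-conquer algorithm (sort by x, recurse on halves, check the dividing strip) achieves O(n log n).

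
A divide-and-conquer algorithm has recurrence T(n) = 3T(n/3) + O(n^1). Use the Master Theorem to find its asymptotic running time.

Master Theorem for T(n) = 3T(n/3) + O(n^1):

a = 3, b = 3, c = 1
log_b(a) = log_3(3) = 1.0000

Case 2: c = 1 = log_3(3) = 1.0000
T(n) = O(n^1 log n) = O(n log n)

For T(n) = 3T(n/3) + O(n^1): log_3(3) = 1.0000. This is Case 2 of the Master Theorem (c = log_b(a), equal work at all levels), giving O(n log n).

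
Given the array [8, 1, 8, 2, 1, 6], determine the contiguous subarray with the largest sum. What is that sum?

Using Kadane's algorithm on [8, 1, 8, 2, 1, 6]:

Scanning through the array:
Position 1 (value 1): max_ending_here = 9, max_so_far = 9
Position 2 (value 8): max_ending_here = 17, max_so_far = 17
Position 3 (value 2): max_ending_here = 19, max_so_far = 19
Position 4 (value 1): max_ending_here = 20, max_so_far = 20
Position 5 (value 6): max_ending_here = 26, max_so_far = 26

Maximum subarray: [8, 1, 8, 2, 1, 6]
Maximum sum: 26

The maximum subarray is [8, 1, 8, 2, 1, 6] with sum 26. This subarray runs from index 0 to index 5.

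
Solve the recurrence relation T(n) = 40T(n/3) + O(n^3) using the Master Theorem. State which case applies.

Master Theorem for T(n) = 40T(n/3) + O(n^3):

a = 40, b = 3, c = 3
log_b(a) = log_3(40) = 3.3578

Case 1: c = 3 < log_3(40) = 3.3578
T(n) = O(n^(log_3 40))

For T(n) = 40T(n/3) + O(n^3): log_3(40) = 3.3578. This is Case 1 of the Master Theorem (c < log_b(a), work dominated by leaves), giving O(n^(log_3 40)).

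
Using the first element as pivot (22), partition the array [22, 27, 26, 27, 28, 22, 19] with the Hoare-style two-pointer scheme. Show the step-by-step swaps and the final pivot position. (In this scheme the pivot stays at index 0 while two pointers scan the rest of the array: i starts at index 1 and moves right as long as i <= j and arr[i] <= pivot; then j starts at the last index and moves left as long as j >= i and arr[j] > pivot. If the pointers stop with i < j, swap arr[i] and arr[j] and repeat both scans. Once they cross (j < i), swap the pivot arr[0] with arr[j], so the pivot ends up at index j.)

Hoare-style two-pointer partition with pivot = 22:

Initial array: [22, 27, 26, 27, 28, 22, 19]

Pointers start at i = 1, j = 6.
i stops at index 1 (arr[1]=27 > 22), j stops at index 6 (arr[6]=19 <= 22): swap arr[1] and arr[6], array becomes [22, 19, 26, 27, 28, 22, 27]
i stops at index 2 (arr[2]=26 > 22), j stops at index 5 (arr[5]=22 <= 22): swap arr[2] and arr[5], array becomes [22, 19, 22, 27, 28, 26, 27]
i ends at 3, j ends at 2: the pointers have crossed (j < i), so scanning stops.

Swap pivot arr[0] with arr[2] to place pivot at position 2: [22, 19, 22, 27, 28, 26, 27]
Pivot position: 2

After partitioning with pivot 22, the array becomes [22, 19, 22, 27, 28, 26, 27]. The pivot is placed at index 2. All elements to the left of the pivot are <= 22, and all elements to the right are > 22.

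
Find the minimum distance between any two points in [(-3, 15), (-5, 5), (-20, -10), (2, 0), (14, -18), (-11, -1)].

Computing all pairwise distances among 6 points:

d((-3, 15), (-5, 5)) = 10.198
d((-3, 15), (-20, -10)) = 30.2324
d((-3, 15), (2, 0)) = 15.8114
d((-3, 15), (14, -18)) = 37.1214
d((-3, 15), (-11, -1)) = 17.8885
d((-5, 5), (-20, -10)) = 21.2132
d((-5, 5), (2, 0)) = 8.6023
d((-5, 5), (14, -18)) = 29.8329
d((-5, 5), (-11, -1)) = 8.4853 <-- minimum
d((-20, -10), (2, 0)) = 24.1661
d((-20, -10), (14, -18)) = 34.9285
d((-20, -10), (-11, -1)) = 12.7279
d((2, 0), (14, -18)) = 21.6333
d((2, 0), (-11, -1)) = 13.0384
d((14, -18), (-11, -1)) = 30.2324

Closest pair: (-5, 5) and (-11, -1) with distance 8.4853

The closest pair is (-5, 5) and (-11, -1) with Euclidean distance 8.4853. For 6 points, brute-force pairwise comparison is shown above. For large n, the divide-and-conquer algorithm (sort by x, recurse on halves, check the dividing strip) achieves O(n log n).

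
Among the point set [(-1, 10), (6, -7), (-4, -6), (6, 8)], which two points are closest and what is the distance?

Computing all pairwise distances among 4 points:

d((-1, 10), (6, -7)) = 18.3848
d((-1, 10), (-4, -6)) = 16.2788
d((-1, 10), (6, 8)) = 7.2801 <-- minimum
d((6, -7), (-4, -6)) = 10.0499
d((6, -7), (6, 8)) = 15.0
d((-4, -6), (6, 8)) = 17.2047

Closest pair: (-1, 10) and (6, 8) with distance 7.2801

The closest pair is (-1, 10) and (6, 8) with Euclidean distance 7.2801. For 4 points, brute-force pairwise comparison is shown above. For large n, the divide-and-conquer algorithm (sort by x, recurse on halves, check the dividing strip) achieves O(n log n).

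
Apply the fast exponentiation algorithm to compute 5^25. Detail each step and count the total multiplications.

Computing 5^25 by squaring (build up from 5^1; each line after the first costs one multiplication):

5^1 = 5
5^2 = (5^1)^2 = 5^2 = 25
5^3 = 5 * 5^2 = 5 * 25 = 125
5^6 = (5^3)^2 = 125^2 = 15625
5^12 = (5^6)^2 = 15625^2 = 244140625
5^24 = (5^12)^2 = 244140625^2 = 59604644775390625
5^25 = 5 * 5^24 = 5 * 59604644775390625 = 298023223876953125

Result: 298023223876953125
Multiplications needed: 6 (6 lines after 5^1)

5^25 = 298023223876953125. Using exponentiation by squaring, this requires 6 multiplications. The key idea: if the exponent is even, square the half-power; if odd, multiply by the base once.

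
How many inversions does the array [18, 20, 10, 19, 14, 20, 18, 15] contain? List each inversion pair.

Finding inversions in [18, 20, 10, 19, 14, 20, 18, 15]:

(0, 2): arr[0]=18 > arr[2]=10
(0, 4): arr[0]=18 > arr[4]=14
(0, 7): arr[0]=18 > arr[7]=15
(1, 2): arr[1]=20 > arr[2]=10
(1, 3): arr[1]=20 > arr[3]=19
(1, 4): arr[1]=20 > arr[4]=14
(1, 6): arr[1]=20 > arr[6]=18
(1, 7): arr[1]=20 > arr[7]=15
(3, 4): arr[3]=19 > arr[4]=14
(3, 6): arr[3]=19 > arr[6]=18
(3, 7): arr[3]=19 > arr[7]=15
(5, 6): arr[5]=20 > arr[6]=18
(5, 7): arr[5]=20 > arr[7]=15
(6, 7): arr[6]=18 > arr[7]=15

Total inversions: 14

The array has 14 inversion(s): (0,2), (0,4), (0,7), (1,2), (1,3), (1,4), (1,6), (1,7), (3,4), (3,6), (3,7), (5,6), (5,7), (6,7). Each pair (i,j) satisfies i < j and arr[i] > arr[j].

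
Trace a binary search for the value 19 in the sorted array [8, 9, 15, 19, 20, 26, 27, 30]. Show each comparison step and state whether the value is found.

Binary search for 19 in [8, 9, 15, 19, 20, 26, 27, 30]:

lo=0, hi=7, mid=3, arr[mid]=19 -> Found target at index 3!

Binary search finds 19 at index 3 after 1 comparisons. The search repeatedly halves the search space by comparing with the middle element.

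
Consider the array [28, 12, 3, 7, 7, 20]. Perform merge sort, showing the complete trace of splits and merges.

Merge sort trace:

Split: [28, 12, 3, 7, 7, 20] -> [28, 12, 3] and [7, 7, 20]
  Split: [28, 12, 3] -> [28] and [12, 3]
    Split: [12, 3] -> [12] and [3]
    Merge: [12] + [3] -> [3, 12]
  Merge: [28] + [3, 12] -> [3, 12, 28]
  Split: [7, 7, 20] -> [7] and [7, 20]
    Split: [7, 20] -> [7] and [20]
    Merge: [7] + [20] -> [7, 20]
  Merge: [7] + [7, 20] -> [7, 7, 20]
Merge: [3, 12, 28] + [7, 7, 20] -> [3, 7, 7, 12, 20, 28]

Final sorted array: [3, 7, 7, 12, 20, 28]

The merge sort proceeds by recursively splitting the array and merging sorted halves.
After all merges, the sorted array is [3, 7, 7, 12, 20, 28].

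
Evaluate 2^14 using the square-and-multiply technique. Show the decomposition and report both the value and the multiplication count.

Computing 2^14 by squaring (build up from 2^1; each line after the first costs one multiplication):

2^1 = 2
2^2 = (2^1)^2 = 2^2 = 4
2^3 = 2 * 2^2 = 2 * 4 = 8
2^6 = (2^3)^2 = 8^2 = 64
2^7 = 2 * 2^6 = 2 * 64 = 128
2^14 = (2^7)^2 = 128^2 = 16384

Result: 16384
Multiplications needed: 5 (5 lines after 2^1)

2^14 = 16384. Using exponentiation by squaring, this requires 5 multiplications. The key idea: if the exponent is even, square the half-power; if odd, multiply by the base once.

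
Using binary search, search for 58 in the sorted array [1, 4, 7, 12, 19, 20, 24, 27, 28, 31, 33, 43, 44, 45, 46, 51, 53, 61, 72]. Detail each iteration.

Binary search for 58 in [1, 4, 7, 12, 19, 20, 24, 27, 28, 31, 33, 43, 44, 45, 46, 51, 53, 61, 72]:

lo=0, hi=18, mid=9, arr[mid]=31 -> 31 < 58, search right half
lo=10, hi=18, mid=14, arr[mid]=46 -> 46 < 58, search right half
lo=15, hi=18, mid=16, arr[mid]=53 -> 53 < 58, search right half
lo=17, hi=18, mid=17, arr[mid]=61 -> 61 > 58, search left half
lo=17 > hi=16, target 58 not found

Binary search determines that 58 is not in the array after 4 comparisons. The search space was exhausted without finding the target.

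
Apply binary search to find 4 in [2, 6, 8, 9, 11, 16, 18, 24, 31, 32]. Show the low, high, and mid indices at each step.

Binary search for 4 in [2, 6, 8, 9, 11, 16, 18, 24, 31, 32]:

lo=0, hi=9, mid=4, arr[mid]=11 -> 11 > 4, search left half
lo=0, hi=3, mid=1, arr[mid]=6 -> 6 > 4, search left half
lo=0, hi=0, mid=0, arr[mid]=2 -> 2 < 4, search right half
lo=1 > hi=0, target 4 not found

Binary search determines that 4 is not in the array after 3 comparisons. The search space was exhausted without finding the target.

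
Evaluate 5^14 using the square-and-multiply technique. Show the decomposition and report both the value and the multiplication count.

Computing 5^14 by squaring (build up from 5^1; each line after the first costs one multiplication):

5^1 = 5
5^2 = (5^1)^2 = 5^2 = 25
5^3 = 5 * 5^2 = 5 * 25 = 125
5^6 = (5^3)^2 = 125^2 = 15625
5^7 = 5 * 5^6 = 5 * 15625 = 78125
5^14 = (5^7)^2 = 78125^2 = 6103515625

Result: 6103515625
Multiplications needed: 5 (5 lines after 5^1)

5^14 = 6103515625. Using exponentiation by squaring, this requires 5 multiplications. The key idea: if the exponent is even, square the half-power; if odd, multiply by the base once.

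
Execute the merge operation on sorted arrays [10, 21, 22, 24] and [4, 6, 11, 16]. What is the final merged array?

Merging process:

Compare 10 vs 4: take 4 from right. Merged: [4]
Compare 10 vs 6: take 6 from right. Merged: [4, 6]
Compare 10 vs 11: take 10 from left. Merged: [4, 6, 10]
Compare 21 vs 11: take 11 from right. Merged: [4, 6, 10, 11]
Compare 21 vs 16: take 16 from right. Merged: [4, 6, 10, 11, 16]
Append remaining from left: [21, 22, 24]. Merged: [4, 6, 10, 11, 16, 21, 22, 24]

Final merged array: [4, 6, 10, 11, 16, 21, 22, 24]
Total comparisons: 5

The merged array is [4, 6, 10, 11, 16, 21, 22, 24], requiring 5 comparisons. The merge step runs in O(n) time where n is the total number of elements.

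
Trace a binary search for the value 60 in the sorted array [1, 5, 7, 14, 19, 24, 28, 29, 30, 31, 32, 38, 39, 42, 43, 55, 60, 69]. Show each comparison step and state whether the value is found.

Binary search for 60 in [1, 5, 7, 14, 19, 24, 28, 29, 30, 31, 32, 38, 39, 42, 43, 55, 60, 69]:

lo=0, hi=17, mid=8, arr[mid]=30 -> 30 < 60, search right half
lo=9, hi=17, mid=13, arr[mid]=42 -> 42 < 60, search right half
lo=14, hi=17, mid=15, arr[mid]=55 -> 55 < 60, search right half
lo=16, hi=17, mid=16, arr[mid]=60 -> Found target at index 16!

Binary search finds 60 at index 16 after 4 comparisons. The search repeatedly halves the search space by comparing with the middle element.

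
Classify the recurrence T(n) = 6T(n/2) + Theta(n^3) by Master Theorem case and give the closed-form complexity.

Master Theorem for T(n) = 6T(n/2) + O(n^3):

a = 6, b = 2, c = 3
log_b(a) = log_2(6) = 2.5850

Case 3: c = 3 > log_2(6) = 2.5850
T(n) = O(n^3) = O(n^3)

For T(n) = 6T(n/2) + O(n^3): log_2(6) = 2.5850. This is Case 3 of the Master Theorem (c > log_b(a), work dominated by root), giving O(n^3).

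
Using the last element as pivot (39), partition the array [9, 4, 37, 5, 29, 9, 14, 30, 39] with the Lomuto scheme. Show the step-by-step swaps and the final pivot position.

Lomuto partition with pivot = 39:

Initial array: [9, 4, 37, 5, 29, 9, 14, 30, 39]

arr[0]=9 <= 39: swap with position 0, array becomes [9, 4, 37, 5, 29, 9, 14, 30, 39]
arr[1]=4 <= 39: swap with position 1, array becomes [9, 4, 37, 5, 29, 9, 14, 30, 39]
arr[2]=37 <= 39: swap with position 2, array becomes [9, 4, 37, 5, 29, 9, 14, 30, 39]
arr[3]=5 <= 39: swap with position 3, array becomes [9, 4, 37, 5, 29, 9, 14, 30, 39]
arr[4]=29 <= 39: swap with position 4, array becomes [9, 4, 37, 5, 29, 9, 14, 30, 39]
arr[5]=9 <= 39: swap with position 5, array becomes [9, 4, 37, 5, 29, 9, 14, 30, 39]
arr[6]=14 <= 39: swap with position 6, array becomes [9, 4, 37, 5, 29, 9, 14, 30, 39]
arr[7]=30 <= 39: swap with position 7, array becomes [9, 4, 37, 5, 29, 9, 14, 30, 39]

Place pivot at position 8: [9, 4, 37, 5, 29, 9, 14, 30, 39]
Pivot position: 8

After partitioning with pivot 39, the array becomes [9, 4, 37, 5, 29, 9, 14, 30, 39]. The pivot is placed at index 8. All elements to the left of the pivot are <= 39, and all elements to the right are > 39.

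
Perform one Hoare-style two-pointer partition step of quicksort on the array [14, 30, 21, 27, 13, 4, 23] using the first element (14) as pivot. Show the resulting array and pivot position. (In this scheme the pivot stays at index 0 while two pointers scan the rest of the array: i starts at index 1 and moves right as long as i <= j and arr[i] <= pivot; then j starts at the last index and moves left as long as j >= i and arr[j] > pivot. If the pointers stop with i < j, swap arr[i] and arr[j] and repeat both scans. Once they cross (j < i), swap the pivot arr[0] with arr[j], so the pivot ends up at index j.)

Hoare-style two-pointer partition with pivot = 14:

Initial array: [14, 30, 21, 27, 13, 4, 23]

Pointers start at i = 1, j = 6.
i stops at index 1 (arr[1]=30 > 14), j stops at index 5 (arr[5]=4 <= 14): swap arr[1] and arr[5], array becomes [14, 4, 21, 27, 13, 30, 23]
i stops at index 2 (arr[2]=21 > 14), j stops at index 4 (arr[4]=13 <= 14): swap arr[2] and arr[4], array becomes [14, 4, 13, 27, 21, 30, 23]
i ends at 3, j ends at 2: the pointers have crossed (j < i), so scanning stops.

Swap pivot arr[0] with arr[2] to place pivot at position 2: [13, 4, 14, 27, 21, 30, 23]
Pivot position: 2

After partitioning with pivot 14, the array becomes [13, 4, 14, 27, 21, 30, 23]. The pivot is placed at index 2. All elements to the left of the pivot are <= 14, and all elements to the right are > 14.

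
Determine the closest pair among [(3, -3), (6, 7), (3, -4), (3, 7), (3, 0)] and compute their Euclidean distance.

Computing all pairwise distances among 5 points:

d((3, -3), (6, 7)) = 10.4403
d((3, -3), (3, -4)) = 1.0 <-- minimum
d((3, -3), (3, 7)) = 10.0
d((3, -3), (3, 0)) = 3.0
d((6, 7), (3, -4)) = 11.4018
d((6, 7), (3, 7)) = 3.0
d((6, 7), (3, 0)) = 7.6158
d((3, -4), (3, 7)) = 11.0
d((3, -4), (3, 0)) = 4.0
d((3, 7), (3, 0)) = 7.0

Closest pair: (3, -3) and (3, -4) with distance 1.0

The closest pair is (3, -3) and (3, -4) with Euclidean distance 1.0. For 5 points, brute-force pairwise comparison is shown above. For large n, the divide-and-conquer algorithm (sort by x, recurse on halves, check the dividing strip) achieves O(n log n).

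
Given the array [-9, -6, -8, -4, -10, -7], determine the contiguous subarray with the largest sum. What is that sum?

Using Kadane's algorithm on [-9, -6, -8, -4, -10, -7]:

Scanning through the array:
Position 1 (value -6): max_ending_here = -6, max_so_far = -6
Position 2 (value -8): max_ending_here = -8, max_so_far = -6
Position 3 (value -4): max_ending_here = -4, max_so_far = -4
Position 4 (value -10): max_ending_here = -10, max_so_far = -4
Position 5 (value -7): max_ending_here = -7, max_so_far = -4

Maximum subarray: [-4]
Maximum sum: -4

The maximum subarray is [-4] with sum -4. This subarray runs from index 3 to index 3.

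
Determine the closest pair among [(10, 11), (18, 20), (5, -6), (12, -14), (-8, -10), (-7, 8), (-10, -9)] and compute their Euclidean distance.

Computing all pairwise distances among 7 points:

d((10, 11), (18, 20)) = 12.0416
d((10, 11), (5, -6)) = 17.72
d((10, 11), (12, -14)) = 25.0799
d((10, 11), (-8, -10)) = 27.6586
d((10, 11), (-7, 8)) = 17.2627
d((10, 11), (-10, -9)) = 28.2843
d((18, 20), (5, -6)) = 29.0689
d((18, 20), (12, -14)) = 34.5254
d((18, 20), (-8, -10)) = 39.6989
d((18, 20), (-7, 8)) = 27.7308
d((18, 20), (-10, -9)) = 40.3113
d((5, -6), (12, -14)) = 10.6301
d((5, -6), (-8, -10)) = 13.6015
d((5, -6), (-7, 8)) = 18.4391
d((5, -6), (-10, -9)) = 15.2971
d((12, -14), (-8, -10)) = 20.3961
d((12, -14), (-7, 8)) = 29.0689
d((12, -14), (-10, -9)) = 22.561
d((-8, -10), (-7, 8)) = 18.0278
d((-8, -10), (-10, -9)) = 2.2361 <-- minimum
d((-7, 8), (-10, -9)) = 17.2627

Closest pair: (-8, -10) and (-10, -9) with distance 2.2361

The closest pair is (-8, -10) and (-10, -9) with Euclidean distance 2.2361. For 7 points, brute-force pairwise comparison is shown above. For large n, the divide-and-conquer algorithm (sort by x, recurse on halves, check the dividing strip) achieves O(n log n).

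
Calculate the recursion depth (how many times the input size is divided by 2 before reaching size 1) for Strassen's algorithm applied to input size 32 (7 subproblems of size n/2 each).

For divide and conquer with division factor 2:

Problem sizes at each level:
Level 0: 32
Level 1: 16
Level 2: 8
Level 3: 4
Level 4: 2
Level 5: 1

The root is level 0 and the size-1 base case is level 5 (the tree spans levels 0 through 5, i.e. 6 levels counting the root), so the depth is the number of divisions: log_2(32) = 5

The recursion tree depth is log_2(32) = 5. At each level, the problem size is divided by 2, so it takes 5 divisions to reduce to a base case of size 1. The algorithm makes 7 recursive calls at each level.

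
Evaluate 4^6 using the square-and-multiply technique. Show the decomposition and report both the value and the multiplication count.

Computing 4^6 by squaring (build up from 4^1; each line after the first costs one multiplication):

4^1 = 4
4^2 = (4^1)^2 = 4^2 = 16
4^3 = 4 * 4^2 = 4 * 16 = 64
4^6 = (4^3)^2 = 64^2 = 4096

Result: 4096
Multiplications needed: 3 (3 lines after 4^1)

4^6 = 4096. Using exponentiation by squaring, this requires 3 multiplications. The key idea: if the exponent is even, square the half-power; if odd, multiply by the base once.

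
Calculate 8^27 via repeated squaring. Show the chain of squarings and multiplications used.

Computing 8^27 by squaring (build up from 8^1; each line after the first costs one multiplication):

8^1 = 8
8^2 = (8^1)^2 = 8^2 = 64
8^3 = 8 * 8^2 = 8 * 64 = 512
8^6 = (8^3)^2 = 512^2 = 262144
8^12 = (8^6)^2 = 262144^2 = 68719476736
8^13 = 8 * 8^12 = 8 * 68719476736 = 549755813888
8^26 = (8^13)^2 = 549755813888^2 = 302231454903657293676544
8^27 = 8 * 8^26 = 8 * 302231454903657293676544 = 2417851639229258349412352

Result: 2417851639229258349412352
Multiplications needed: 7 (7 lines after 8^1)

8^27 = 2417851639229258349412352. Using exponentiation by squaring, this requires 7 multiplications. The key idea: if the exponent is even, square the half-power; if odd, multiply by the base once.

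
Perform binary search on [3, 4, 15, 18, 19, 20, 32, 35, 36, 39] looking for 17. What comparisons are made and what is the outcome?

Binary search for 17 in [3, 4, 15, 18, 19, 20, 32, 35, 36, 39]:

lo=0, hi=9, mid=4, arr[mid]=19 -> 19 > 17, search left half
lo=0, hi=3, mid=1, arr[mid]=4 -> 4 < 17, search right half
lo=2, hi=3, mid=2, arr[mid]=15 -> 15 < 17, search right half
lo=3, hi=3, mid=3, arr[mid]=18 -> 18 > 17, search left half
lo=3 > hi=2, target 17 not found

Binary search determines that 17 is not in the array after 4 comparisons. The search space was exhausted without finding the target.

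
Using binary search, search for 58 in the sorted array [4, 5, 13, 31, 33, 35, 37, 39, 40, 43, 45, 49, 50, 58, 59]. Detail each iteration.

Binary search for 58 in [4, 5, 13, 31, 33, 35, 37, 39, 40, 43, 45, 49, 50, 58, 59]:

lo=0, hi=14, mid=7, arr[mid]=39 -> 39 < 58, search right half
lo=8, hi=14, mid=11, arr[mid]=49 -> 49 < 58, search right half
lo=12, hi=14, mid=13, arr[mid]=58 -> Found target at index 13!

Binary search finds 58 at index 13 after 3 comparisons. The search repeatedly halves the search space by comparing with the middle element.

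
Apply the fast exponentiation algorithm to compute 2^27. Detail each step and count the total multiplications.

Computing 2^27 by squaring (build up from 2^1; each line after the first costs one multiplication):

2^1 = 2
2^2 = (2^1)^2 = 2^2 = 4
2^3 = 2 * 2^2 = 2 * 4 = 8
2^6 = (2^3)^2 = 8^2 = 64
2^12 = (2^6)^2 = 64^2 = 4096
2^13 = 2 * 2^12 = 2 * 4096 = 8192
2^26 = (2^13)^2 = 8192^2 = 67108864
2^27 = 2 * 2^26 = 2 * 67108864 = 134217728

Result: 134217728
Multiplications needed: 7 (7 lines after 2^1)

2^27 = 134217728. Using exponentiation by squaring, this requires 7 multiplications. The key idea: if the exponent is even, square the half-power; if odd, multiply by the base once.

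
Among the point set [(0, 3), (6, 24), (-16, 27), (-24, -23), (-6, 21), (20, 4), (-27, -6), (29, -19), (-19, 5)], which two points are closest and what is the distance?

Computing all pairwise distances among 9 points:

d((0, 3), (6, 24)) = 21.8403
d((0, 3), (-16, 27)) = 28.8444
d((0, 3), (-24, -23)) = 35.3836
d((0, 3), (-6, 21)) = 18.9737
d((0, 3), (20, 4)) = 20.025
d((0, 3), (-27, -6)) = 28.4605
d((0, 3), (29, -19)) = 36.4005
d((0, 3), (-19, 5)) = 19.105
d((6, 24), (-16, 27)) = 22.2036
d((6, 24), (-24, -23)) = 55.7584
d((6, 24), (-6, 21)) = 12.3693
d((6, 24), (20, 4)) = 24.4131
d((6, 24), (-27, -6)) = 44.5982
d((6, 24), (29, -19)) = 48.7647
d((6, 24), (-19, 5)) = 31.4006
d((-16, 27), (-24, -23)) = 50.636
d((-16, 27), (-6, 21)) = 11.6619 <-- minimum
d((-16, 27), (20, 4)) = 42.72
d((-16, 27), (-27, -6)) = 34.7851
d((-16, 27), (29, -19)) = 64.3506
d((-16, 27), (-19, 5)) = 22.2036
d((-24, -23), (-6, 21)) = 47.5395
d((-24, -23), (20, 4)) = 51.6236
d((-24, -23), (-27, -6)) = 17.2627
d((-24, -23), (29, -19)) = 53.1507
d((-24, -23), (-19, 5)) = 28.4429
d((-6, 21), (20, 4)) = 31.0644
d((-6, 21), (-27, -6)) = 34.2053
d((-6, 21), (29, -19)) = 53.1507
d((-6, 21), (-19, 5)) = 20.6155
d((20, 4), (-27, -6)) = 48.0521
d((20, 4), (29, -19)) = 24.6982
d((20, 4), (-19, 5)) = 39.0128
d((-27, -6), (29, -19)) = 57.4891
d((-27, -6), (-19, 5)) = 13.6015
d((29, -19), (-19, 5)) = 53.6656

Closest pair: (-16, 27) and (-6, 21) with distance 11.6619

The closest pair is (-16, 27) and (-6, 21) with Euclidean distance 11.6619. For 9 points, brute-force pairwise comparison is shown above. For large n, the divide-and-conquer algorithm (sort by x, recurse on halves, check the dividing strip) achieves O(n log n).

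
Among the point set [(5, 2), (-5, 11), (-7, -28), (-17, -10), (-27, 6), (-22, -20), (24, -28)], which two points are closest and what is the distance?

Computing all pairwise distances among 7 points:

d((5, 2), (-5, 11)) = 13.4536
d((5, 2), (-7, -28)) = 32.311
d((5, 2), (-17, -10)) = 25.0599
d((5, 2), (-27, 6)) = 32.249
d((5, 2), (-22, -20)) = 34.8281
d((5, 2), (24, -28)) = 35.5106
d((-5, 11), (-7, -28)) = 39.0512
d((-5, 11), (-17, -10)) = 24.1868
d((-5, 11), (-27, 6)) = 22.561
d((-5, 11), (-22, -20)) = 35.3553
d((-5, 11), (24, -28)) = 48.6004
d((-7, -28), (-17, -10)) = 20.5913
d((-7, -28), (-27, 6)) = 39.4462
d((-7, -28), (-22, -20)) = 17.0
d((-7, -28), (24, -28)) = 31.0
d((-17, -10), (-27, 6)) = 18.868
d((-17, -10), (-22, -20)) = 11.1803 <-- minimum
d((-17, -10), (24, -28)) = 44.7772
d((-27, 6), (-22, -20)) = 26.4764
d((-27, 6), (24, -28)) = 61.2944
d((-22, -20), (24, -28)) = 46.6905

Closest pair: (-17, -10) and (-22, -20) with distance 11.1803

The closest pair is (-17, -10) and (-22, -20) with Euclidean distance 11.1803. For 7 points, brute-force pairwise comparison is shown above. For large n, the divide-and-conquer algorithm (sort by x, recurse on halves, check the dividing strip) achieves O(n log n).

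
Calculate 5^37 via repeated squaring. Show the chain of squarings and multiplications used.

Computing 5^37 by squaring (build up from 5^1; each line after the first costs one multiplication):

5^1 = 5
5^2 = (5^1)^2 = 5^2 = 25
5^4 = (5^2)^2 = 25^2 = 625
5^8 = (5^4)^2 = 625^2 = 390625
5^9 = 5 * 5^8 = 5 * 390625 = 1953125
5^18 = (5^9)^2 = 1953125^2 = 3814697265625
5^36 = (5^18)^2 = 3814697265625^2 = 14551915228366851806640625
5^37 = 5 * 5^36 = 5 * 14551915228366851806640625 = 72759576141834259033203125

Result: 72759576141834259033203125
Multiplications needed: 7 (7 lines after 5^1)

5^37 = 72759576141834259033203125. Using exponentiation by squaring, this requires 7 multiplications. The key idea: if the exponent is even, square the half-power; if odd, multiply by the base once.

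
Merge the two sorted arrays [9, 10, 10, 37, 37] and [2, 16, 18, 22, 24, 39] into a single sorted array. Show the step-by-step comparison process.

Merging process:

Compare 9 vs 2: take 2 from right. Merged: [2]
Compare 9 vs 16: take 9 from left. Merged: [2, 9]
Compare 10 vs 16: take 10 from left. Merged: [2, 9, 10]
Compare 10 vs 16: take 10 from left. Merged: [2, 9, 10, 10]
Compare 37 vs 16: take 16 from right. Merged: [2, 9, 10, 10, 16]
Compare 37 vs 18: take 18 from right. Merged: [2, 9, 10, 10, 16, 18]
Compare 37 vs 22: take 22 from right. Merged: [2, 9, 10, 10, 16, 18, 22]
Compare 37 vs 24: take 24 from right. Merged: [2, 9, 10, 10, 16, 18, 22, 24]
Compare 37 vs 39: take 37 from left. Merged: [2, 9, 10, 10, 16, 18, 22, 24, 37]
Compare 37 vs 39: take 37 from left. Merged: [2, 9, 10, 10, 16, 18, 22, 24, 37, 37]
Append remaining from right: [39]. Merged: [2, 9, 10, 10, 16, 18, 22, 24, 37, 37, 39]

Final merged array: [2, 9, 10, 10, 16, 18, 22, 24, 37, 37, 39]
Total comparisons: 10

The merged array is [2, 9, 10, 10, 16, 18, 22, 24, 37, 37, 39], requiring 10 comparisons. The merge step runs in O(n) time where n is the total number of elements.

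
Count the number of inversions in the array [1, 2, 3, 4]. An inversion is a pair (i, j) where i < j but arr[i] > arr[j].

Finding inversions in [1, 2, 3, 4]:


Total inversions: 0

The array has 0 inversions. It is already sorted.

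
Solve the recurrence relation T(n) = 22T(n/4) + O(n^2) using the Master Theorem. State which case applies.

Master Theorem for T(n) = 22T(n/4) + O(n^2):

a = 22, b = 4, c = 2
log_b(a) = log_4(22) = 2.2297

Case 1: c = 2 < log_4(22) = 2.2297
T(n) = O(n^(log_4 22))

For T(n) = 22T(n/4) + O(n^2): log_4(22) = 2.2297. This is Case 1 of the Master Theorem (c < log_b(a), work dominated by leaves), giving O(n^(log_4 22)).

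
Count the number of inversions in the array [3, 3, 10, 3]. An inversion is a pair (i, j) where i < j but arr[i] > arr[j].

Finding inversions in [3, 3, 10, 3]:

(2, 3): arr[2]=10 > arr[3]=3

Total inversions: 1

The array has 1 inversion(s): (2,3). Each pair (i,j) satisfies i < j and arr[i] > arr[j].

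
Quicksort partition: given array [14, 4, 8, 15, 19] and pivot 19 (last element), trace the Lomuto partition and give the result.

Lomuto partition with pivot = 19:

Initial array: [14, 4, 8, 15, 19]

arr[0]=14 <= 19: swap with position 0, array becomes [14, 4, 8, 15, 19]
arr[1]=4 <= 19: swap with position 1, array becomes [14, 4, 8, 15, 19]
arr[2]=8 <= 19: swap with position 2, array becomes [14, 4, 8, 15, 19]
arr[3]=15 <= 19: swap with position 3, array becomes [14, 4, 8, 15, 19]

Place pivot at position 4: [14, 4, 8, 15, 19]
Pivot position: 4

After partitioning with pivot 19, the array becomes [14, 4, 8, 15, 19]. The pivot is placed at index 4. All elements to the left of the pivot are <= 19, and all elements to the right are > 19.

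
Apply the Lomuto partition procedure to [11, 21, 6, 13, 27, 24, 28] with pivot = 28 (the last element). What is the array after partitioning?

Lomuto partition with pivot = 28:

Initial array: [11, 21, 6, 13, 27, 24, 28]

arr[0]=11 <= 28: swap with position 0, array becomes [11, 21, 6, 13, 27, 24, 28]
arr[1]=21 <= 28: swap with position 1, array becomes [11, 21, 6, 13, 27, 24, 28]
arr[2]=6 <= 28: swap with position 2, array becomes [11, 21, 6, 13, 27, 24, 28]
arr[3]=13 <= 28: swap with position 3, array becomes [11, 21, 6, 13, 27, 24, 28]
arr[4]=27 <= 28: swap with position 4, array becomes [11, 21, 6, 13, 27, 24, 28]
arr[5]=24 <= 28: swap with position 5, array becomes [11, 21, 6, 13, 27, 24, 28]

Place pivot at position 6: [11, 21, 6, 13, 27, 24, 28]
Pivot position: 6

After partitioning with pivot 28, the array becomes [11, 21, 6, 13, 27, 24, 28]. The pivot is placed at index 6. All elements to the left of the pivot are <= 28, and all elements to the right are > 28.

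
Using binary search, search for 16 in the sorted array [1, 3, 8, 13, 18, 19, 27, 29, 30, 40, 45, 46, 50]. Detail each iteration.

Binary search for 16 in [1, 3, 8, 13, 18, 19, 27, 29, 30, 40, 45, 46, 50]:

lo=0, hi=12, mid=6, arr[mid]=27 -> 27 > 16, search left half
lo=0, hi=5, mid=2, arr[mid]=8 -> 8 < 16, search right half
lo=3, hi=5, mid=4, arr[mid]=18 -> 18 > 16, search left half
lo=3, hi=3, mid=3, arr[mid]=13 -> 13 < 16, search right half
lo=4 > hi=3, target 16 not found

Binary search determines that 16 is not in the array after 4 comparisons. The search space was exhausted without finding the target.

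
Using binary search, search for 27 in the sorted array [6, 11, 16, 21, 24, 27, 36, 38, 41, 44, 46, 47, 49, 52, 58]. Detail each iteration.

Binary search for 27 in [6, 11, 16, 21, 24, 27, 36, 38, 41, 44, 46, 47, 49, 52, 58]:

lo=0, hi=14, mid=7, arr[mid]=38 -> 38 > 27, search left half
lo=0, hi=6, mid=3, arr[mid]=21 -> 21 < 27, search right half
lo=4, hi=6, mid=5, arr[mid]=27 -> Found target at index 5!

Binary search finds 27 at index 5 after 3 comparisons. The search repeatedly halves the search space by comparing with the middle element.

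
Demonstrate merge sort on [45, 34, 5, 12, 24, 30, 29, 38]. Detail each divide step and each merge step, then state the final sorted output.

Merge sort trace:

Split: [45, 34, 5, 12, 24, 30, 29, 38] -> [45, 34, 5, 12] and [24, 30, 29, 38]
  Split: [45, 34, 5, 12] -> [45, 34] and [5, 12]
    Split: [45, 34] -> [45] and [34]
    Merge: [45] + [34] -> [34, 45]
    Split: [5, 12] -> [5] and [12]
    Merge: [5] + [12] -> [5, 12]
  Merge: [34, 45] + [5, 12] -> [5, 12, 34, 45]
  Split: [24, 30, 29, 38] -> [24, 30] and [29, 38]
    Split: [24, 30] -> [24] and [30]
    Merge: [24] + [30] -> [24, 30]
    Split: [29, 38] -> [29] and [38]
    Merge: [29] + [38] -> [29, 38]
  Merge: [24, 30] + [29, 38] -> [24, 29, 30, 38]
Merge: [5, 12, 34, 45] + [24, 29, 30, 38] -> [5, 12, 24, 29, 30, 34, 38, 45]

Final sorted array: [5, 12, 24, 29, 30, 34, 38, 45]

The merge sort proceeds by recursively splitting the array and merging sorted halves.
After all merges, the sorted array is [5, 12, 24, 29, 30, 34, 38, 45].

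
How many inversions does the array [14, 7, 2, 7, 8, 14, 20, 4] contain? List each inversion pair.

Finding inversions in [14, 7, 2, 7, 8, 14, 20, 4]:

(0, 1): arr[0]=14 > arr[1]=7
(0, 2): arr[0]=14 > arr[2]=2
(0, 3): arr[0]=14 > arr[3]=7
(0, 4): arr[0]=14 > arr[4]=8
(0, 7): arr[0]=14 > arr[7]=4
(1, 2): arr[1]=7 > arr[2]=2
(1, 7): arr[1]=7 > arr[7]=4
(3, 7): arr[3]=7 > arr[7]=4
(4, 7): arr[4]=8 > arr[7]=4
(5, 7): arr[5]=14 > arr[7]=4
(6, 7): arr[6]=20 > arr[7]=4

Total inversions: 11

The array has 11 inversion(s): (0,1), (0,2), (0,3), (0,4), (0,7), (1,2), (1,7), (3,7), (4,7), (5,7), (6,7). Each pair (i,j) satisfies i < j and arr[i] > arr[j].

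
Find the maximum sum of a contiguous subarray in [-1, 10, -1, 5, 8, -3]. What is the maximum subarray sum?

Using Kadane's algorithm on [-1, 10, -1, 5, 8, -3]:

Scanning through the array:
Position 1 (value 10): max_ending_here = 10, max_so_far = 10
Position 2 (value -1): max_ending_here = 9, max_so_far = 10
Position 3 (value 5): max_ending_here = 14, max_so_far = 14
Position 4 (value 8): max_ending_here = 22, max_so_far = 22
Position 5 (value -3): max_ending_here = 19, max_so_far = 22

Maximum subarray: [10, -1, 5, 8]
Maximum sum: 22

The maximum subarray is [10, -1, 5, 8] with sum 22. This subarray runs from index 1 to index 4.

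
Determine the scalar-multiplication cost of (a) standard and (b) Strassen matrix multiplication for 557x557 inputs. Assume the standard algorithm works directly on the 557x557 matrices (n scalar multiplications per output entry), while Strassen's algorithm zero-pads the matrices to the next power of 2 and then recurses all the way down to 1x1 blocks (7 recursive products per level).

Matrix multiplication for 557x557 matrices:

Strassen's algorithm requires power-of-2 dimensions. Pad 557x557 to 1024x1024 (next power of 2).

Standard algorithm: 557^3 = 172808693 multiplications
Strassen's algorithm: 7^(log2(1024)) = 7^10 = 282475249 multiplications
Difference: 172808693 - 282475249 = -109666556 (Strassen uses MORE here due to padding overhead — for small or just-over-power-of-2 n, padding can outweigh the per-level savings)

Standard: 172808693 multiplications (557^3). Strassen: 282475249 multiplications (7^10, after padding to 1024x1024). Strassen reduces 8 recursive multiplications to 7 at each level.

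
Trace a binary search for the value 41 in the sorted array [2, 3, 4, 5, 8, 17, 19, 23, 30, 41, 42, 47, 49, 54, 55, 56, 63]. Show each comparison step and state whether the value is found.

Binary search for 41 in [2, 3, 4, 5, 8, 17, 19, 23, 30, 41, 42, 47, 49, 54, 55, 56, 63]:

lo=0, hi=16, mid=8, arr[mid]=30 -> 30 < 41, search right half
lo=9, hi=16, mid=12, arr[mid]=49 -> 49 > 41, search left half
lo=9, hi=11, mid=10, arr[mid]=42 -> 42 > 41, search left half
lo=9, hi=9, mid=9, arr[mid]=41 -> Found target at index 9!

Binary search finds 41 at index 9 after 4 comparisons. The search repeatedly halves the search space by comparing with the middle element.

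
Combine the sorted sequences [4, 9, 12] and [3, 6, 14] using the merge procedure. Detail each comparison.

Merging process:

Compare 4 vs 3: take 3 from right. Merged: [3]
Compare 4 vs 6: take 4 from left. Merged: [3, 4]
Compare 9 vs 6: take 6 from right. Merged: [3, 4, 6]
Compare 9 vs 14: take 9 from left. Merged: [3, 4, 6, 9]
Compare 12 vs 14: take 12 from left. Merged: [3, 4, 6, 9, 12]
Append remaining from right: [14]. Merged: [3, 4, 6, 9, 12, 14]

Final merged array: [3, 4, 6, 9, 12, 14]
Total comparisons: 5

The merged array is [3, 4, 6, 9, 12, 14], requiring 5 comparisons. The merge step runs in O(n) time where n is the total number of elements.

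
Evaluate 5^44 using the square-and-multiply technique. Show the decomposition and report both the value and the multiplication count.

Computing 5^44 by squaring (build up from 5^1; each line after the first costs one multiplication):

5^1 = 5
5^2 = (5^1)^2 = 5^2 = 25
5^4 = (5^2)^2 = 25^2 = 625
5^5 = 5 * 5^4 = 5 * 625 = 3125
5^10 = (5^5)^2 = 3125^2 = 9765625
5^11 = 5 * 5^10 = 5 * 9765625 = 48828125
5^22 = (5^11)^2 = 48828125^2 = 2384185791015625
5^44 = (5^22)^2 = 2384185791015625^2 = 5684341886080801486968994140625

Result: 5684341886080801486968994140625
Multiplications needed: 7 (7 lines after 5^1)

5^44 = 5684341886080801486968994140625. Using exponentiation by squaring, this requires 7 multiplications. The key idea: if the exponent is even, square the half-power; if odd, multiply by the base once.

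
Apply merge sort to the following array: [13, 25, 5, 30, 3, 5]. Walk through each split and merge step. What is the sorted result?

Merge sort trace:

Split: [13, 25, 5, 30, 3, 5] -> [13, 25, 5] and [30, 3, 5]
  Split: [13, 25, 5] -> [13] and [25, 5]
    Split: [25, 5] -> [25] and [5]
    Merge: [25] + [5] -> [5, 25]
  Merge: [13] + [5, 25] -> [5, 13, 25]
  Split: [30, 3, 5] -> [30] and [3, 5]
    Split: [3, 5] -> [3] and [5]
    Merge: [3] + [5] -> [3, 5]
  Merge: [30] + [3, 5] -> [3, 5, 30]
Merge: [5, 13, 25] + [3, 5, 30] -> [3, 5, 5, 13, 25, 30]

Final sorted array: [3, 5, 5, 13, 25, 30]

The merge sort proceeds by recursively splitting the array and merging sorted halves.
After all merges, the sorted array is [3, 5, 5, 13, 25, 30].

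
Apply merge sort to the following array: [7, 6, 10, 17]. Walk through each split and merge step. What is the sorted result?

Merge sort trace:

Split: [7, 6, 10, 17] -> [7, 6] and [10, 17]
  Split: [7, 6] -> [7] and [6]
  Merge: [7] + [6] -> [6, 7]
  Split: [10, 17] -> [10] and [17]
  Merge: [10] + [17] -> [10, 17]
Merge: [6, 7] + [10, 17] -> [6, 7, 10, 17]

Final sorted array: [6, 7, 10, 17]

The merge sort proceeds by recursively splitting the array and merging sorted halves.
After all merges, the sorted array is [6, 7, 10, 17].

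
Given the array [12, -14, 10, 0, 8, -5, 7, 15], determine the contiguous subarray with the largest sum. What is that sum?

Using Kadane's algorithm on [12, -14, 10, 0, 8, -5, 7, 15]:

Scanning through the array:
Position 1 (value -14): max_ending_here = -2, max_so_far = 12
Position 2 (value 10): max_ending_here = 10, max_so_far = 12
Position 3 (value 0): max_ending_here = 10, max_so_far = 12
Position 4 (value 8): max_ending_here = 18, max_so_far = 18
Position 5 (value -5): max_ending_here = 13, max_so_far = 18
Position 6 (value 7): max_ending_here = 20, max_so_far = 20
Position 7 (value 15): max_ending_here = 35, max_so_far = 35

Maximum subarray: [10, 0, 8, -5, 7, 15]
Maximum sum: 35

The maximum subarray is [10, 0, 8, -5, 7, 15] with sum 35. This subarray runs from index 2 to index 7.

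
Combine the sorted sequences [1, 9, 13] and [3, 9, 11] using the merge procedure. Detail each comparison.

Merging process:

Compare 1 vs 3: take 1 from left. Merged: [1]
Compare 9 vs 3: take 3 from right. Merged: [1, 3]
Compare 9 vs 9: take 9 from left. Merged: [1, 3, 9]
Compare 13 vs 9: take 9 from right. Merged: [1, 3, 9, 9]
Compare 13 vs 11: take 11 from right. Merged: [1, 3, 9, 9, 11]
Append remaining from left: [13]. Merged: [1, 3, 9, 9, 11, 13]

Final merged array: [1, 3, 9, 9, 11, 13]
Total comparisons: 5

The merged array is [1, 3, 9, 9, 11, 13], requiring 5 comparisons. The merge step runs in O(n) time where n is the total number of elements.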